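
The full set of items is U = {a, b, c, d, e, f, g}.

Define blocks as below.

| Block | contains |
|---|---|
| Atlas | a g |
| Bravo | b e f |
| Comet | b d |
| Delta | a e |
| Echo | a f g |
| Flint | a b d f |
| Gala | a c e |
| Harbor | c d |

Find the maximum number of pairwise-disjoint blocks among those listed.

Atlas, Bravo, Harbor are pairwise disjoint (Atlas={a,g}; Bravo={b,e,f}; Harbor={c,d}).
Every remaining block overlaps one of these, and no 4 of the listed blocks are pairwise disjoint, so 3 is the maximum.

3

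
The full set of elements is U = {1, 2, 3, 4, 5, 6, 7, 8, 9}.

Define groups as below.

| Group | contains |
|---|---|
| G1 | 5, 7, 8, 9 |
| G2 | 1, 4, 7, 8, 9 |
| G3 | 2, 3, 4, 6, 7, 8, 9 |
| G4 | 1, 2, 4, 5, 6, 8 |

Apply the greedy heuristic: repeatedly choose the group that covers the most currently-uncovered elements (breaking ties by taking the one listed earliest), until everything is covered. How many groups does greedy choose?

2

Greedy: pick G3 (covers 7 new) → pick G4 (covers 2 new). Total picks: 2.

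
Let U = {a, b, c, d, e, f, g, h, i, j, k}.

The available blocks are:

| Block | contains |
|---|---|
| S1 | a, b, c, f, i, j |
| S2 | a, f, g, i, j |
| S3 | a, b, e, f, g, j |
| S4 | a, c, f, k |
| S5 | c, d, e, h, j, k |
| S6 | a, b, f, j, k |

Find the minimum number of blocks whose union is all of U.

3

Take {S2, S3, S5}. Their union is {a, b, c, d, e, f, g, h, i, j, k}, which is all 11 items.
Only S5 contains d, so S5 is forced; the remaining 5 items need at least 2 more blocks (each remaining block adds at most 4) — so at least 3 blocks are needed, and 3 is optimal.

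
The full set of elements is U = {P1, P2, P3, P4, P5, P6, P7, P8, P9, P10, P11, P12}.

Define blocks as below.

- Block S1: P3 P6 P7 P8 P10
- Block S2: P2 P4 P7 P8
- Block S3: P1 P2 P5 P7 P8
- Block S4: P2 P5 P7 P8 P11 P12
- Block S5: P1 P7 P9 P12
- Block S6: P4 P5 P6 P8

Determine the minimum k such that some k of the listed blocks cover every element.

4

S1 and S4 and S5 and S6 together: S1 ∪ S4 ∪ S5 ∪ S6 = {P1, P2, P3, P4, P5, P6, P7, P8, P9, P10, P11, P12} — every element is covered.
No 3 of the 6 blocks cover everything (all 20 combinations miss at least one element), so 4 is optimal.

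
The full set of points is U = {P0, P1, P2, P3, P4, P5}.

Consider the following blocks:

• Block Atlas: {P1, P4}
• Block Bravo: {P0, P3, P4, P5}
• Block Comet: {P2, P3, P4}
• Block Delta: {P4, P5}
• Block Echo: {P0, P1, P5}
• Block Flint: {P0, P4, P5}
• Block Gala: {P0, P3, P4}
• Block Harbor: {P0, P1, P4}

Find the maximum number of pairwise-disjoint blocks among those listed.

2

Comet, Echo are pairwise disjoint (Comet={P2,P3,P4}; Echo={P0,P1,P5}).
Every remaining block overlaps one of these, and no 3 of the listed blocks are pairwise disjoint, so 2 is the maximum.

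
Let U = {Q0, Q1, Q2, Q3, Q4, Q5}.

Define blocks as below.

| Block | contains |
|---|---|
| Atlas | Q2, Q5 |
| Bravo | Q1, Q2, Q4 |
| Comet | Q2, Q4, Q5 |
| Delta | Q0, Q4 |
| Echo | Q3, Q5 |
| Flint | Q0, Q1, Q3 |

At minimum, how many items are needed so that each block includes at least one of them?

Take H = {Q0, Q2, Q3}. Each listed block contains at least one of these, so H is a hitting set of size 3.
No choice of 2 items meets every block, so 3 is the minimum.

3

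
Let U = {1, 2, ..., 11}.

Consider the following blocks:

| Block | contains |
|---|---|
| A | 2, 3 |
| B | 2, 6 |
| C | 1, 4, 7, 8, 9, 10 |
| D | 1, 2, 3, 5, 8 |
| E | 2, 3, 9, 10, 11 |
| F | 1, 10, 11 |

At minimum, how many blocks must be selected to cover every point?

Take {B, C, D, F}. Their union is {1, 2, 3, 4, 5, 6, 7, 8, 9, 10, 11}, which is all 11 points.
No 3 of the 6 blocks cover everything (all 20 combinations miss at least one point), so 4 is optimal.

4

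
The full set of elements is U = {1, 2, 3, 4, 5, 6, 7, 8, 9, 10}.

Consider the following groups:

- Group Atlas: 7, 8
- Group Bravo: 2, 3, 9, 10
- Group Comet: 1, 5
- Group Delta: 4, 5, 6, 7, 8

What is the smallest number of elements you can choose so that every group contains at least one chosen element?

The 3 elements {5, 8, 10} hit every group.
The groups Atlas, Bravo, Comet are pairwise disjoint, so any hitting set needs a separate element for each — at least 3. Hence 3 is optimal.

3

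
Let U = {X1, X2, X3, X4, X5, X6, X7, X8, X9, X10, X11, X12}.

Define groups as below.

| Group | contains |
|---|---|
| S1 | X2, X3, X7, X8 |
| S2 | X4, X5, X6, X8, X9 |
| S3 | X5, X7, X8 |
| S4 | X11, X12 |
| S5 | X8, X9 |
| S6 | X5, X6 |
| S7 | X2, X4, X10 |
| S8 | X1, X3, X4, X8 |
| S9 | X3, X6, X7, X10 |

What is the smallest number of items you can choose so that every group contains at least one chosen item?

H = {X5, X8, X10, X12} meets every group (each contains at least one member of H), and |H| = 4.
The groups S4, S5, S6, S7 are pairwise disjoint, so any hitting set needs a separate item for each — at least 4. Hence 4 is optimal.

4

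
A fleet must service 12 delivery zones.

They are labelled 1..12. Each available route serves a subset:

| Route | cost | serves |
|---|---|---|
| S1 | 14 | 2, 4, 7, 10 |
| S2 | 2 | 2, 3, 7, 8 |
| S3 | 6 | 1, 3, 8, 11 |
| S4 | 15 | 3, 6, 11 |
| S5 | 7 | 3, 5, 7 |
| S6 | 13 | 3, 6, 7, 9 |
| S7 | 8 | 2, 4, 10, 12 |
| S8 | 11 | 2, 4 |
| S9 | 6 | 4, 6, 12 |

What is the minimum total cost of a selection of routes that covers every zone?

34

S3, S5, S6, S7 together cover every zone (S3 ∪ S5 ∪ S6 ∪ S7 = {1, 2, 3, 4, 5, 6, 7, 8, 9, 10, 11, 12}); total cost 6 + 7 + 13 + 8 = 34.
The greedy pick S2, S9, S3, S5, S7, S6 costs 42; no covering selection beats 34.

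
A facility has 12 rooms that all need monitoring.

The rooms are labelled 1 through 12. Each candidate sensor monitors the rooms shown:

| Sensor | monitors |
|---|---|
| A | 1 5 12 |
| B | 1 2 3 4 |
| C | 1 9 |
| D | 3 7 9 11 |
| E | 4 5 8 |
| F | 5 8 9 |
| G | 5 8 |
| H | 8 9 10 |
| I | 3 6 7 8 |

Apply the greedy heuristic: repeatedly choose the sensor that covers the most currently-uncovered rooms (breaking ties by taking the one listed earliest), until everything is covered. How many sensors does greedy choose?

Greedy: pick B (covers 4 new) → pick D (covers 3 new) → pick A (covers 2 new) → pick H (covers 2 new) → pick I (covers 1 new). Total picks: 5.

5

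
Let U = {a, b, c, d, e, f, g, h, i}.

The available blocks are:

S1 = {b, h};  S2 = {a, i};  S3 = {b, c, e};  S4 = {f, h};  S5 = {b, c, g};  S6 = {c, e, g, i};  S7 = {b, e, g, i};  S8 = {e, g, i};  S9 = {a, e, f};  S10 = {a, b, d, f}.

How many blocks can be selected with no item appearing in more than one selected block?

3

S2, S4, S5 are pairwise disjoint (S2={a,i}; S4={f,h}; S5={b,c,g}).
Every remaining block overlaps one of these, and no 4 of the listed blocks are pairwise disjoint, so 3 is the maximum.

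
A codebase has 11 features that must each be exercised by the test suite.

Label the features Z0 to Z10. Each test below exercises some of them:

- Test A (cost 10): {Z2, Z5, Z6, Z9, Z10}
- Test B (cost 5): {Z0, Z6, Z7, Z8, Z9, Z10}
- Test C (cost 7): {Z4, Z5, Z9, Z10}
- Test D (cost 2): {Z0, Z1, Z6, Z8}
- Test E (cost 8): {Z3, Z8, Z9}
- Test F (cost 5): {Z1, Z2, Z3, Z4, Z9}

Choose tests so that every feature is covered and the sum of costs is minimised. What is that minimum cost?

17

B, C, F together cover every feature (B ∪ C ∪ F = {Z0, Z1, Z2, Z3, Z4, Z5, Z6, Z7, Z8, Z9, Z10}); total cost 5 + 7 + 5 = 17.
The greedy pick D, F, B, C costs 19; no covering selection beats 17.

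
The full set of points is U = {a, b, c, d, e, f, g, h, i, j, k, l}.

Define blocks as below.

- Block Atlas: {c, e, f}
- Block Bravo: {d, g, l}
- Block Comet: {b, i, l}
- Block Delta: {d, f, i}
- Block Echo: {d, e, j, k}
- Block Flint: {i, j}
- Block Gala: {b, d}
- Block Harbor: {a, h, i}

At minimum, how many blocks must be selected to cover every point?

5

Atlas, Bravo, Echo, Gala, and Harbor cover everything between them: the union {a, b, c, d, e, f, g, h, i, j, k, l} is all of U.
No 4 of the 8 blocks cover everything (all 70 combinations miss at least one point), so 5 is optimal.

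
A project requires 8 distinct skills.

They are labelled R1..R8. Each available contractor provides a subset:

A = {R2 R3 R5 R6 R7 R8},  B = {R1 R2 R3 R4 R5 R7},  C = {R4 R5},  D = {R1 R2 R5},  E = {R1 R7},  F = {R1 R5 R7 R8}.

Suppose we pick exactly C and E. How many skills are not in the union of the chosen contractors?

4

Union of C, E = {R1, R4, R5, R7}.
Not covered: R2, R3, R6, R8 — 4 skills.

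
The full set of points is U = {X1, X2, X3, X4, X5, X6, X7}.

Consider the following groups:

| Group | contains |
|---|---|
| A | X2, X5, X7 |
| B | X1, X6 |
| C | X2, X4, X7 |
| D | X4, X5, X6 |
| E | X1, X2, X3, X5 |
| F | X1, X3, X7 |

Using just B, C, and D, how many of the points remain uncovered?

Union of B, C, D = {X1, X2, X4, X5, X6, X7}.
Not covered: X3 — 1 point.

1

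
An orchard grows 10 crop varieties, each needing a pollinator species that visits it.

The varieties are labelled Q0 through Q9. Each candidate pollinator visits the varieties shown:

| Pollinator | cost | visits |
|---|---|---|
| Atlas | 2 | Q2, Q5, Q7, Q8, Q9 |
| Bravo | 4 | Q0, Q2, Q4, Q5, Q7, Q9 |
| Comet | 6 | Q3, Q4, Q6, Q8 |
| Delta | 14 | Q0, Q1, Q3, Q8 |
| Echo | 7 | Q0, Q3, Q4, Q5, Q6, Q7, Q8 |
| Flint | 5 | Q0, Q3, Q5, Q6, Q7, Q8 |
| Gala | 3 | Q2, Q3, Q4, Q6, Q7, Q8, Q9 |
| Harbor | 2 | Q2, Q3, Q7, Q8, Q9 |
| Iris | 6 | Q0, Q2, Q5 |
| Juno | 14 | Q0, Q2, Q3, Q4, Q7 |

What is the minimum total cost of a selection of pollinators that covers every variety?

Atlas, Delta, Gala together cover every variety (Atlas ∪ Delta ∪ Gala = {Q0, Q1, Q2, Q3, Q4, Q5, Q6, Q7, Q8, Q9}); total cost 2 + 14 + 3 = 19.
The greedy pick Atlas, Gala, Bravo, Delta costs 23; no covering selection beats 19.

19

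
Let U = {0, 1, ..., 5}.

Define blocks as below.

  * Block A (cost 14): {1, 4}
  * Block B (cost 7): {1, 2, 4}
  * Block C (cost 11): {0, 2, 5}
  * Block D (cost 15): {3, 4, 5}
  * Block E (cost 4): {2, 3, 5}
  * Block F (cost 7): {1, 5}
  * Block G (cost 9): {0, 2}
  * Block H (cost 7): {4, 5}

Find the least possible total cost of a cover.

20

B, E, G together cover every item (B ∪ E ∪ G = {0, 1, 2, 3, 4, 5}); total cost 7 + 4 + 9 = 20.
No covering selection has total cost below 20.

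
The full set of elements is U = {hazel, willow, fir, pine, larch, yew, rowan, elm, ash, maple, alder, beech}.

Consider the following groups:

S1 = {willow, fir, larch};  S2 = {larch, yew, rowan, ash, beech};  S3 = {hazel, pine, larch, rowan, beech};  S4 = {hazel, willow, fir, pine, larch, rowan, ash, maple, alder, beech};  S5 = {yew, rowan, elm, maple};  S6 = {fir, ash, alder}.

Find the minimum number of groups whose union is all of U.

2

Take {S4, S5}. Their union is {hazel, willow, fir, pine, larch, yew, rowan, elm, ash, maple, alder, beech}, which is all 12 elements.
No single group has all 12 elements (the largest, S4, has 10), so 2 is optimal.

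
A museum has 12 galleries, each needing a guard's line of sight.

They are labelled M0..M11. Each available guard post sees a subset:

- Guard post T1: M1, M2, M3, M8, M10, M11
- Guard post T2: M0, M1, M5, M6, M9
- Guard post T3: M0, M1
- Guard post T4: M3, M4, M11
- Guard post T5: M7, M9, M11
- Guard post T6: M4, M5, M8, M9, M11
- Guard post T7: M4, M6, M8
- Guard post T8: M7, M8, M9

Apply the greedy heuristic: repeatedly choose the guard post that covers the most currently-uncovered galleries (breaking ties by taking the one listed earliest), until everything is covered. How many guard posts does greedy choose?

4

Greedy: pick T1 (covers 6 new) → pick T2 (covers 4 new) → pick T4 (covers 1 new) → pick T5 (covers 1 new). Total picks: 4.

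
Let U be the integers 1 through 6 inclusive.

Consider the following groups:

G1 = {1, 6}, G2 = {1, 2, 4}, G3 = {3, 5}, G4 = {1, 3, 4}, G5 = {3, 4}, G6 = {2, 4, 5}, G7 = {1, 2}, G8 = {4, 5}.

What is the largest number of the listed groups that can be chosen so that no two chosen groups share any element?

2

G1, G3 are pairwise disjoint (G1={1,6}; G3={3,5}).
Every remaining group overlaps one of these, and no 3 of the listed groups are pairwise disjoint, so 2 is the maximum.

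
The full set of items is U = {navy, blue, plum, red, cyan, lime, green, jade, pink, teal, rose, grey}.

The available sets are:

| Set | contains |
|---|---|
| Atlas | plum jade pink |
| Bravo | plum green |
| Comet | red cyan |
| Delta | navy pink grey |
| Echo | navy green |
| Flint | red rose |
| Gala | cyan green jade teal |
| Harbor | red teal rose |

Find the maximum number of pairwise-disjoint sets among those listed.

3

Bravo, Comet, Delta are pairwise disjoint (Bravo={plum,green}; Comet={red,cyan}; Delta={navy,pink,grey}).
Every remaining set overlaps one of these, and no 4 of the listed sets are pairwise disjoint, so 3 is the maximum.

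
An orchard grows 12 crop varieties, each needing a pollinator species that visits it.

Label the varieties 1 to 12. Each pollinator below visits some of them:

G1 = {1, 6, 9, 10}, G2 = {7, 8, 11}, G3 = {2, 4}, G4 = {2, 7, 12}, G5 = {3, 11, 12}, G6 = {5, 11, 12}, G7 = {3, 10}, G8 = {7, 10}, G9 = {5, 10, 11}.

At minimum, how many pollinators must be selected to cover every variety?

G1 and G2 and G3 and G6 and G7 together: G1 ∪ G2 ∪ G3 ∪ G6 ∪ G7 = {1, 2, 3, 4, 5, 6, 7, 8, 9, 10, 11, 12} — every variety is covered.
No 4 of the 9 pollinators cover everything (all 126 combinations miss at least one variety), so 5 is optimal.

5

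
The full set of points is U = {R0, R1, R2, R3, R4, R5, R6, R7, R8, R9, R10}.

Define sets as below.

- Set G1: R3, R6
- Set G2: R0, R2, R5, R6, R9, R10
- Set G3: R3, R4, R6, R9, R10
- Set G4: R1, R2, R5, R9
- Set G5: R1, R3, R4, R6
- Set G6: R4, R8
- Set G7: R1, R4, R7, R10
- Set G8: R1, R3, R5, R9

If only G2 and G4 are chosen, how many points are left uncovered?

Union of G2, G4 = {R0, R1, R2, R5, R6, R9, R10}.
Not covered: R3, R4, R7, R8 — 4 points.

4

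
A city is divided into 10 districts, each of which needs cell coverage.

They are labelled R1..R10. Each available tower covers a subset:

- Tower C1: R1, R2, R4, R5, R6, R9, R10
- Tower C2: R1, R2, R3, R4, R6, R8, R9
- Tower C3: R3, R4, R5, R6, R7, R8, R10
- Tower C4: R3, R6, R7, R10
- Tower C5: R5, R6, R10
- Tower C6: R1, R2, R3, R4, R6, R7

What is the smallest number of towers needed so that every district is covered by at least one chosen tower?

2

C2 and C3 together: C2 ∪ C3 = {R1, R2, R3, R4, R5, R6, R7, R8, R9, R10} — every district is covered.
No single tower has all 10 districts (the largest, C1, has 7), so 2 is optimal.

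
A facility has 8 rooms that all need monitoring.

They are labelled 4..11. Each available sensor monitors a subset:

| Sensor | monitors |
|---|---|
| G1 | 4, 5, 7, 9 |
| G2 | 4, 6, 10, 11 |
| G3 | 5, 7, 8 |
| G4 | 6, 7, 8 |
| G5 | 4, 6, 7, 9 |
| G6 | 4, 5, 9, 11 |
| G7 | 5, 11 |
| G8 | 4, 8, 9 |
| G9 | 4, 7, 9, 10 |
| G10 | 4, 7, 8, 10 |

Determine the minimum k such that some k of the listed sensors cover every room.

G4 and G6 and G9 together: G4 ∪ G6 ∪ G9 = {4, 5, 6, 7, 8, 9, 10, 11} — every room is covered.
No 2 of the 10 sensors cover everything (all 45 combinations miss at least one room), so 3 is optimal.

3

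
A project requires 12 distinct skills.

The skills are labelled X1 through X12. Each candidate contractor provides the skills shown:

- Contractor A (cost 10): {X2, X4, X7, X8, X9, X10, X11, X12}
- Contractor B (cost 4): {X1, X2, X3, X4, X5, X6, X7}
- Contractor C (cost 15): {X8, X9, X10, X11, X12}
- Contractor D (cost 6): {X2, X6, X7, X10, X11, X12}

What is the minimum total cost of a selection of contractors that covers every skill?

14

A, B together cover every skill (A ∪ B = {X1, X2, X3, X4, X5, X6, X7, X8, X9, X10, X11, X12}); total cost 10 + 4 = 14.
No covering selection has total cost below 14.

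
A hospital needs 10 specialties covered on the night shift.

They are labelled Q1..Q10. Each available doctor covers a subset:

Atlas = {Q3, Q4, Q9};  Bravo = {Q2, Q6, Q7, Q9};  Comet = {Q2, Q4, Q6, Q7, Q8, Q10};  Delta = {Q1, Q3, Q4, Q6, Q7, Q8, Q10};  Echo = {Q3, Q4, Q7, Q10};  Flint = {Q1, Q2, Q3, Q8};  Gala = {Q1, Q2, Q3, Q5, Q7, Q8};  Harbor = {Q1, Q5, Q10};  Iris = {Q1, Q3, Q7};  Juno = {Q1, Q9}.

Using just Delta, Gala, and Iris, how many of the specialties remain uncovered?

1

Union of Delta, Gala, Iris = {Q1, Q2, Q3, Q4, Q5, Q6, Q7, Q8, Q10}.
Not covered: Q9 — 1 specialty.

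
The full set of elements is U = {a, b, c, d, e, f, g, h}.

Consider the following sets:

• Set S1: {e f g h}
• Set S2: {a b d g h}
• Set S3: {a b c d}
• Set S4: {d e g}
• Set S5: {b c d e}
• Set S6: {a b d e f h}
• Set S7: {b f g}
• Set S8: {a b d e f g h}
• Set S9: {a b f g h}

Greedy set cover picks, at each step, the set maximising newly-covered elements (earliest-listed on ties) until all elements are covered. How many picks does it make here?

2

Greedy: pick S8 (covers 7 new) → pick S3 (covers 1 new). Total picks: 2.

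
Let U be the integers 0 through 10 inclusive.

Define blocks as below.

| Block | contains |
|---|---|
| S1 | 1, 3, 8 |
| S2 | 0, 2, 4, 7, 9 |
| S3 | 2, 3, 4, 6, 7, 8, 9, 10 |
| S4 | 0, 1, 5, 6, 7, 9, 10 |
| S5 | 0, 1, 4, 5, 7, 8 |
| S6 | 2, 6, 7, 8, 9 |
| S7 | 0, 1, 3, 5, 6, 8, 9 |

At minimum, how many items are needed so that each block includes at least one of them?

2

H = {0, 8} meets every block (each contains at least one member of H), and |H| = 2.
The blocks S1, S2 are pairwise disjoint, so any hitting set needs a separate item for each — at least 2. Hence 2 is optimal.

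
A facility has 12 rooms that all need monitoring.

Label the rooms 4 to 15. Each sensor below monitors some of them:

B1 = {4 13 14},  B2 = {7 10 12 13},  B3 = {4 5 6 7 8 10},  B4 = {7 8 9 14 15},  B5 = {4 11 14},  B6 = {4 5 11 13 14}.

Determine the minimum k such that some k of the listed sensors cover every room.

Take {B2, B3, B4, B6}. Their union is {4, 5, 6, 7, 8, 9, 10, 11, 12, 13, 14, 15}, which is all 12 rooms.
No 3 of the 6 sensors cover everything (all 20 combinations miss at least one room), so 4 is optimal.

4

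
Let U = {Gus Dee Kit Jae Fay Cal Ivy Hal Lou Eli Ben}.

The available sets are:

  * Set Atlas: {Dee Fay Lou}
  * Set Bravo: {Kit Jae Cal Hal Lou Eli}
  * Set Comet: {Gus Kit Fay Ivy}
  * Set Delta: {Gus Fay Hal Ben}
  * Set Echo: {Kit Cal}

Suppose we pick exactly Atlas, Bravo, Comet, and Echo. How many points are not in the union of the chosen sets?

Union of Atlas, Bravo, Comet, Echo = {Gus, Dee, Kit, Jae, Fay, Cal, Ivy, Hal, Lou, Eli}.
Not covered: Ben — 1 point.

1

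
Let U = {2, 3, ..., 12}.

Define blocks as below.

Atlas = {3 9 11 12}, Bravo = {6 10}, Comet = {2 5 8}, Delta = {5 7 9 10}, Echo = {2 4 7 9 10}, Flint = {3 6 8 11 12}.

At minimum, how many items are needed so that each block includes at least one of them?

3

The 3 items {3, 5, 10} hit every block.
The blocks Atlas, Bravo, Comet are pairwise disjoint, so any hitting set needs a separate item for each — at least 3. Hence 3 is optimal.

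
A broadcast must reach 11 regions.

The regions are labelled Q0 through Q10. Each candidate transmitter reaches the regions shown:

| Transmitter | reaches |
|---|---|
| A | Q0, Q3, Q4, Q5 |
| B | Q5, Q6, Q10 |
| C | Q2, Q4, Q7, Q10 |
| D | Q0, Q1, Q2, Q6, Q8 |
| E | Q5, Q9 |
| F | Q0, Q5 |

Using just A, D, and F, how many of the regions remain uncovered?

3

Union of A, D, F = {Q0, Q1, Q2, Q3, Q4, Q5, Q6, Q8}.
Not covered: Q7, Q9, Q10 — 3 regions.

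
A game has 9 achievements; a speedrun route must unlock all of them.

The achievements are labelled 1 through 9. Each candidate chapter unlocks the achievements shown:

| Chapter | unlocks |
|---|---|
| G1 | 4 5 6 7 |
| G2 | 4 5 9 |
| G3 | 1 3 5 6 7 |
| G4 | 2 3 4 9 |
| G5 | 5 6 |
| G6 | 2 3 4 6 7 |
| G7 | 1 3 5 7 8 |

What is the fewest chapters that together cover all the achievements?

3

Take {G1, G4, G7}. Their union is {1, 2, 3, 4, 5, 6, 7, 8, 9}, which is all 9 achievements.
Only G7 contains 8, so G7 is forced; the remaining 4 achievements need at least 2 more chapters (each remaining chapter adds at most 3) — so at least 3 chapters are needed, and 3 is optimal.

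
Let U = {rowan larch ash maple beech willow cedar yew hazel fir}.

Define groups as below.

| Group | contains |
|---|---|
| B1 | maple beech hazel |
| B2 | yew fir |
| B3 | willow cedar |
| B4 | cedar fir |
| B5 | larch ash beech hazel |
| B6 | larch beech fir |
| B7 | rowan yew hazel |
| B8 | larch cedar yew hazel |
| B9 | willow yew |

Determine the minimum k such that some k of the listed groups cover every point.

5

B1 and B3 and B4 and B5 and B7 together: B1 ∪ B3 ∪ B4 ∪ B5 ∪ B7 = {rowan, larch, ash, maple, beech, willow, cedar, yew, hazel, fir} — every point is covered.
No 4 of the 9 groups cover everything (all 126 combinations miss at least one point), so 5 is optimal.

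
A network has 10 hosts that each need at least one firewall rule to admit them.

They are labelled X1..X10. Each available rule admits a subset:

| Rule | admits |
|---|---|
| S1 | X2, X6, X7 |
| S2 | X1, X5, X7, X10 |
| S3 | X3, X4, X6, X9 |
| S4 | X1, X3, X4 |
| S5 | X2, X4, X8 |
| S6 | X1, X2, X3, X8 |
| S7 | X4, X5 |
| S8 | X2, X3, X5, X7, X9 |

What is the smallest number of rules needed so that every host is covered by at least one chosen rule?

Take {S2, S3, S6}. Their union is {X1, X2, X3, X4, X5, X6, X7, X8, X9, X10}, which is all 10 hosts.
Only S2 contains X10, so S2 is forced; the remaining 6 hosts need at least 2 more rules (each remaining rule adds at most 4) — so at least 3 rules are needed, and 3 is optimal.

3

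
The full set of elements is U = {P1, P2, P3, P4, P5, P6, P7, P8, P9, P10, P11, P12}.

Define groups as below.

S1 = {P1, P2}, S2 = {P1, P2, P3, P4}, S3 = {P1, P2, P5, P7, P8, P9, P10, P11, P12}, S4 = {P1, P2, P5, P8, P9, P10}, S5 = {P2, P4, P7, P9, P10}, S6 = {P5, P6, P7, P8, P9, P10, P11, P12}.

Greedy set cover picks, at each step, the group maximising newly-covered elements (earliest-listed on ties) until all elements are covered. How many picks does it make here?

3

Greedy: pick S3 (covers 9 new) → pick S2 (covers 2 new) → pick S6 (covers 1 new). Total picks: 3.
(The true minimum cover uses only 2 groups, so greedy is not optimal here.)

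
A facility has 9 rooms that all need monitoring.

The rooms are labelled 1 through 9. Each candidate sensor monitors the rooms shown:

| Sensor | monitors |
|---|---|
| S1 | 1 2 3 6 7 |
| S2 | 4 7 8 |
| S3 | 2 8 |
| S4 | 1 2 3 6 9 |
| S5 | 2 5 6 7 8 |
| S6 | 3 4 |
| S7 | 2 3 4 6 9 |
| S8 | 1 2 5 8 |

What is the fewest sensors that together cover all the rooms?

3

Take {S1, S7, S8}. Their union is {1, 2, 3, 4, 5, 6, 7, 8, 9}, which is all 9 rooms.
No 2 of the 8 sensors cover everything (all 28 combinations miss at least one room), so 3 is optimal.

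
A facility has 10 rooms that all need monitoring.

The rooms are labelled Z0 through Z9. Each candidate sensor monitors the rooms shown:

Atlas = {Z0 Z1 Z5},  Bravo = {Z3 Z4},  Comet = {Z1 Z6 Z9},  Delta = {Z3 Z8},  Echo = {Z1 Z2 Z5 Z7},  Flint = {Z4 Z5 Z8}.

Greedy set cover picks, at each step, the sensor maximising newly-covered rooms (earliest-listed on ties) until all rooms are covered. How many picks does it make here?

5

Greedy: pick Echo (covers 4 new) → pick Bravo (covers 2 new) → pick Comet (covers 2 new) → pick Atlas (covers 1 new) → pick Delta (covers 1 new). Total picks: 5.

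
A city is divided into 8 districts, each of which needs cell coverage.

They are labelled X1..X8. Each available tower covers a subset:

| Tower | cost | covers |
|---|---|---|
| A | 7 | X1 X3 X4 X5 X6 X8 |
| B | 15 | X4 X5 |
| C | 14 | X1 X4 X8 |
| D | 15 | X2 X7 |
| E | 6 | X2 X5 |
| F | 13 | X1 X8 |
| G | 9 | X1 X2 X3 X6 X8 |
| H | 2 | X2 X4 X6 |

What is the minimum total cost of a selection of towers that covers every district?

22

A, D together cover every district (A ∪ D = {X1, X2, X3, X4, X5, X6, X7, X8}); total cost 7 + 15 = 22.
The greedy pick H, A, D costs 24; no covering selection beats 22.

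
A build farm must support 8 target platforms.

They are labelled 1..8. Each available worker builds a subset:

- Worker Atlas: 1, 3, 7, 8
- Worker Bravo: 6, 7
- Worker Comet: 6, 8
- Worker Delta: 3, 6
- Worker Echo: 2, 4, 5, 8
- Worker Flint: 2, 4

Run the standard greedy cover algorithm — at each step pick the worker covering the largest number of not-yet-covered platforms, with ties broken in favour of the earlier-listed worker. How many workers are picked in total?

Greedy: pick Atlas (covers 4 new) → pick Echo (covers 3 new) → pick Bravo (covers 1 new). Total picks: 3.

3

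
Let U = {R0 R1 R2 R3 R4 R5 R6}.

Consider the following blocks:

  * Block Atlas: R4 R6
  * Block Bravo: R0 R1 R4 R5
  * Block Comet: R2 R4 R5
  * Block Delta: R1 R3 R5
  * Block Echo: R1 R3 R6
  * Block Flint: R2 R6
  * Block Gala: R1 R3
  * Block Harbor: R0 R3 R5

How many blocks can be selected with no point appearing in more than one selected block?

Flint, Gala are pairwise disjoint (Flint={R2,R6}; Gala={R1,R3}).
Every remaining block overlaps one of these, and no 3 of the listed blocks are pairwise disjoint, so 2 is the maximum.

2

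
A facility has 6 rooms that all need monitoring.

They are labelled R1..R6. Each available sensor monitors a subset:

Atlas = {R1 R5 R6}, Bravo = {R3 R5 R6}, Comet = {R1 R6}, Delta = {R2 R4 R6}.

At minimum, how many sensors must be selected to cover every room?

3

Take {Atlas, Bravo, Delta}. Their union is {R1, R2, R3, R4, R5, R6}, which is all 6 rooms.
Only Delta contains R2, so Delta is forced; the remaining 3 rooms need at least 2 more sensors (each remaining sensor adds at most 2) — so at least 3 sensors are needed, and 3 is optimal.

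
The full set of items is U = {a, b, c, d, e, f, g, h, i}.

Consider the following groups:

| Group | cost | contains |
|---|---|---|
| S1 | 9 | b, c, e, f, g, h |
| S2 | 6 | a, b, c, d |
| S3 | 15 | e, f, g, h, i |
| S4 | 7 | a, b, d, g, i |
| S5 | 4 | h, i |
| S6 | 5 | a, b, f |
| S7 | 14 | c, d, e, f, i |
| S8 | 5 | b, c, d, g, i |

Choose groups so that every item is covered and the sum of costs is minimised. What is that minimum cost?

16

S1, S4 together cover every item (S1 ∪ S4 = {a, b, c, d, e, f, g, h, i}); total cost 9 + 7 = 16.
The greedy pick S8, S6, S5, S1 costs 23; no covering selection beats 16.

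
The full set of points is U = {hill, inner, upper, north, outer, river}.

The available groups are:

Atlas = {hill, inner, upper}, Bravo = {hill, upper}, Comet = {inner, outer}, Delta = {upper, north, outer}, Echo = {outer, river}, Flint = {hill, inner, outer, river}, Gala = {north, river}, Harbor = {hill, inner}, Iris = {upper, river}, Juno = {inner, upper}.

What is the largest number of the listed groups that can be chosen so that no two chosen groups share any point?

3

Bravo, Comet, Gala are pairwise disjoint (Bravo={hill,upper}; Comet={inner,outer}; Gala={north,river}).
Every remaining group overlaps one of these, and no 4 of the listed groups are pairwise disjoint, so 3 is the maximum.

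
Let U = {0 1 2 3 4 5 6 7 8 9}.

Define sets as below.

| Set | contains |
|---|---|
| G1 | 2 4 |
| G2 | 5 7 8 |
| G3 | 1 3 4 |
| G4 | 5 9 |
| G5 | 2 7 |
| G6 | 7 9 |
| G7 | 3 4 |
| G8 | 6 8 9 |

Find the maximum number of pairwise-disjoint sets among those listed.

G3, G4, G5 are pairwise disjoint (G3={1,3,4}; G4={5,9}; G5={2,7}).
Every remaining set overlaps one of these, and no 4 of the listed sets are pairwise disjoint, so 3 is the maximum.

3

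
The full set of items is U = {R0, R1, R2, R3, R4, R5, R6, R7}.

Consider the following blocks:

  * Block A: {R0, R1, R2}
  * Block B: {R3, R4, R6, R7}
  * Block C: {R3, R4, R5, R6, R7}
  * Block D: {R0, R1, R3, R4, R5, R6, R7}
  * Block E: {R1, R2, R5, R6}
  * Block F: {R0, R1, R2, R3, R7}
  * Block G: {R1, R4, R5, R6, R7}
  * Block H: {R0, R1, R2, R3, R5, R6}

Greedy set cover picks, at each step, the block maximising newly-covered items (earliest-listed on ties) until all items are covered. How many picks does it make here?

2

Greedy: pick D (covers 7 new) → pick A (covers 1 new). Total picks: 2.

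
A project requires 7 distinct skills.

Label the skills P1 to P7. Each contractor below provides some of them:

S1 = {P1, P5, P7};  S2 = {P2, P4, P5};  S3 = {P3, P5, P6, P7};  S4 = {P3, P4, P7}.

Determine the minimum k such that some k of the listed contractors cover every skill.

3

Take {S1, S2, S3}. Their union is {P1, P2, P3, P4, P5, P6, P7}, which is all 7 skills.
Only S1 contains P1, so S1 is forced; the remaining 4 skills need at least 2 more contractors (each remaining contractor adds at most 2) — so at least 3 contractors are needed, and 3 is optimal.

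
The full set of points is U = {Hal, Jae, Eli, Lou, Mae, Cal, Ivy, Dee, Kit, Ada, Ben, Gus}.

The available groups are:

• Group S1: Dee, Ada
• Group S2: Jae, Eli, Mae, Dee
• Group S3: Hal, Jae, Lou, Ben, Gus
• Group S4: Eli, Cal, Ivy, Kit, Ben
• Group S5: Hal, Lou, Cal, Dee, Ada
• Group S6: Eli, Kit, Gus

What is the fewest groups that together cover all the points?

S2 and S3 and S4 and S5 together: S2 ∪ S3 ∪ S4 ∪ S5 = {Hal, Jae, Eli, Lou, Mae, Cal, Ivy, Dee, Kit, Ada, Ben, Gus} — every point is covered.
No 3 of the 6 groups cover everything (all 20 combinations miss at least one point), so 4 is optimal.

4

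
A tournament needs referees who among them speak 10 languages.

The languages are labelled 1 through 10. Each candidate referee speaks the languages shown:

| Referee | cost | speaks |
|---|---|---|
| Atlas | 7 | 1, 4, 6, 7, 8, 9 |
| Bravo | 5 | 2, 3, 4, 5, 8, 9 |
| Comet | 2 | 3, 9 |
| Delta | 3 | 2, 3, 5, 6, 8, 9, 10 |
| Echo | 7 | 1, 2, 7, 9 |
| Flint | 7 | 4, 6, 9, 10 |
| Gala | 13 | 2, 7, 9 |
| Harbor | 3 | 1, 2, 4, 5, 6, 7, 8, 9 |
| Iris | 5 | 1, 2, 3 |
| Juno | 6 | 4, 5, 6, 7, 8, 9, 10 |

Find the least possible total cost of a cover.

6

Delta, Harbor together cover every language (Delta ∪ Harbor = {1, 2, 3, 4, 5, 6, 7, 8, 9, 10}); total cost 3 + 3 = 6.
No covering selection has total cost below 6.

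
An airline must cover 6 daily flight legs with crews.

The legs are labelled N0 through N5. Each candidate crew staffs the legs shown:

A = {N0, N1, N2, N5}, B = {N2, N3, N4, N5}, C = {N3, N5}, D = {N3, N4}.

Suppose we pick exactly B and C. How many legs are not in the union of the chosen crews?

2

Union of B, C = {N2, N3, N4, N5}.
Not covered: N0, N1 — 2 legs.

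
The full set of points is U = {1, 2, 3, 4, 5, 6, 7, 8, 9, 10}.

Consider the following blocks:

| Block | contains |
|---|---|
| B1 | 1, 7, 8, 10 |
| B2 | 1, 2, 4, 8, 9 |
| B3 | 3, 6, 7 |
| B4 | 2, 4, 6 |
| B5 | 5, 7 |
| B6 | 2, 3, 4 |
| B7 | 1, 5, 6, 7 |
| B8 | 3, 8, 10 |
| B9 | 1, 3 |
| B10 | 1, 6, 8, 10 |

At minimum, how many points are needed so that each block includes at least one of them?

4

H = {3, 6, 7, 8} meets every block (each contains at least one member of H), and |H| = 4.
No choice of 3 points meets every block, so 4 is the minimum.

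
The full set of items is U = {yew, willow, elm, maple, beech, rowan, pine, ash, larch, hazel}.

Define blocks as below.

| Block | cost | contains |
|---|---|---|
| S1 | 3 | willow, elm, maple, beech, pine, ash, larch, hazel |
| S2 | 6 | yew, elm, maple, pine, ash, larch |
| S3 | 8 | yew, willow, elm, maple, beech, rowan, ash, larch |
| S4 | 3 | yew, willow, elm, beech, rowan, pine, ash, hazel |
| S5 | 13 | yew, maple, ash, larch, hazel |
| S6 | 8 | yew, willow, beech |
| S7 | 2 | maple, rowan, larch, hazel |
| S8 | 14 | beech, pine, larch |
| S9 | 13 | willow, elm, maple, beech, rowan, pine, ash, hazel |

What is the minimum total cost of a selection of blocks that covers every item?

5

S4, S7 together cover every item (S4 ∪ S7 = {yew, willow, elm, maple, beech, rowan, pine, ash, larch, hazel}); total cost 3 + 2 = 5.
The greedy pick S1, S4 costs 6; no covering selection beats 5.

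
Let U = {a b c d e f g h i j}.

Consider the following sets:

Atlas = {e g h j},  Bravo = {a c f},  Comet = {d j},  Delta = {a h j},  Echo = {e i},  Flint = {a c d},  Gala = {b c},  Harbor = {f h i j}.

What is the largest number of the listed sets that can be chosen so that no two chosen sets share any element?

3

Comet, Echo, Gala are pairwise disjoint (Comet={d,j}; Echo={e,i}; Gala={b,c}).
Every remaining set overlaps one of these, and no 4 of the listed sets are pairwise disjoint, so 3 is the maximum.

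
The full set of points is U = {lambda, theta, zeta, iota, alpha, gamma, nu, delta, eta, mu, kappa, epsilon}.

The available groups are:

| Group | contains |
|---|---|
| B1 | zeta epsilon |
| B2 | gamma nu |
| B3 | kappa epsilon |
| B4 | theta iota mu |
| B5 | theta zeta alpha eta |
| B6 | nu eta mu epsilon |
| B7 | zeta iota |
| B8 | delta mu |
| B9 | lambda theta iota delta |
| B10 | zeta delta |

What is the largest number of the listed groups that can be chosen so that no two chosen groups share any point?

B2, B3, B4, B10 are pairwise disjoint (B2={gamma,nu}; B3={kappa,epsilon}; B4={theta,iota,mu}; B10={zeta,delta}).
Every remaining group overlaps one of these, and no 5 of the listed groups are pairwise disjoint, so 4 is the maximum.

4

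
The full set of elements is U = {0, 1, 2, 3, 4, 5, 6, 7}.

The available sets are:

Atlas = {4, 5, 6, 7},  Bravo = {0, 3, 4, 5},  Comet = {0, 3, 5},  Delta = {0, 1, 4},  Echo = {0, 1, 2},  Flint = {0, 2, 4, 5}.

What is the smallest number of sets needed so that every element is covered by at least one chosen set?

3

Atlas, Comet, and Echo cover everything between them: the union {0, 1, 2, 3, 4, 5, 6, 7} is all of U.
Only Atlas contains 6, so Atlas is forced; the remaining 4 elements need at least 2 more sets (each remaining set adds at most 3) — so at least 3 sets are needed, and 3 is optimal.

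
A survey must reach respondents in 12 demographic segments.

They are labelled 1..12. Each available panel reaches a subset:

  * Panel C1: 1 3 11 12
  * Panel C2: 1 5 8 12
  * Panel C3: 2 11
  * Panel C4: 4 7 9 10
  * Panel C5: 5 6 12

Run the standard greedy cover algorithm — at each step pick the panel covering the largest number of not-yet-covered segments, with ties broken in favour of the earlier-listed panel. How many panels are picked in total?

5

Greedy: pick C1 (covers 4 new) → pick C4 (covers 4 new) → pick C2 (covers 2 new) → pick C3 (covers 1 new) → pick C5 (covers 1 new). Total picks: 5.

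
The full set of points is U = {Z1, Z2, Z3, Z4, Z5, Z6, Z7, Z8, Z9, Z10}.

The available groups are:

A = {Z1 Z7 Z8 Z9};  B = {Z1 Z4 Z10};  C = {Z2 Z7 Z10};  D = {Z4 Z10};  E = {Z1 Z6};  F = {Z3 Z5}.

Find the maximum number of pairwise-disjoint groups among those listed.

D, E, F are pairwise disjoint (D={Z4,Z10}; E={Z1,Z6}; F={Z3,Z5}).
Every remaining group overlaps one of these, and no 4 of the listed groups are pairwise disjoint, so 3 is the maximum.

3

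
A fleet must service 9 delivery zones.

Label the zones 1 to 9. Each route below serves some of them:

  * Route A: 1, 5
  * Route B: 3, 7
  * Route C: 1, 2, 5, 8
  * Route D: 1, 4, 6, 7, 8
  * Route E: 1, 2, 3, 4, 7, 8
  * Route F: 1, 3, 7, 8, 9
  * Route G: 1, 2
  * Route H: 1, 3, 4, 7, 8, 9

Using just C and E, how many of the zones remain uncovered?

Union of C, E = {1, 2, 3, 4, 5, 7, 8}.
Not covered: 6, 9 — 2 zones.

2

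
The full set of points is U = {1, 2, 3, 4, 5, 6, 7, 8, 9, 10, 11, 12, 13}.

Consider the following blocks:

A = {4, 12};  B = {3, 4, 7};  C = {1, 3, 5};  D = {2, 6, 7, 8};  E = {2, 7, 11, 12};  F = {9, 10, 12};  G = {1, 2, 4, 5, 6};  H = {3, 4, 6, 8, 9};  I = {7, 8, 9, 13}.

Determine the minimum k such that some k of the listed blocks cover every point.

C and E and F and H and I together: C ∪ E ∪ F ∪ H ∪ I = {1, 2, 3, 4, 5, 6, 7, 8, 9, 10, 11, 12, 13} — every point is covered.
No 4 of the 9 blocks cover everything (all 126 combinations miss at least one point), so 5 is optimal.

5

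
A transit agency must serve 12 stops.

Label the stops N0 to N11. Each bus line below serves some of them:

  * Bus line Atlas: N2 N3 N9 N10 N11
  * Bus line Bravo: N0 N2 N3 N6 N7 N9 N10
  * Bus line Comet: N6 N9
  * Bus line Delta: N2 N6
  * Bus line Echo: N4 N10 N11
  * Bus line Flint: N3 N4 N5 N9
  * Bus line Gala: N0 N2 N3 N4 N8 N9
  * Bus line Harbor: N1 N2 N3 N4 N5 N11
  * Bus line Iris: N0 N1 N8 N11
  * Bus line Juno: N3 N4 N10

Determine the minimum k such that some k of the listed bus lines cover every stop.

3

Bravo and Gala and Harbor together: Bravo ∪ Gala ∪ Harbor = {N0, N1, N2, N3, N4, N5, N6, N7, N8, N9, N10, N11} — every stop is covered.
Only Bravo contains N7, so Bravo is forced; the remaining 5 stops need at least 2 more bus lines (each remaining bus line adds at most 4) — so at least 3 bus lines are needed, and 3 is optimal.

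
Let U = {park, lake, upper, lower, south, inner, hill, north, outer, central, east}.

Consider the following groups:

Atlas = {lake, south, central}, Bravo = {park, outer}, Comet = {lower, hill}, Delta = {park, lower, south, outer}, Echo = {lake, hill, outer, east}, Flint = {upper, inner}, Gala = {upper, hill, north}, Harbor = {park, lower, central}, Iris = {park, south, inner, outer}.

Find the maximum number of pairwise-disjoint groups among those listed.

4

Atlas, Bravo, Comet, Flint are pairwise disjoint (Atlas={lake,south,central}; Bravo={park,outer}; Comet={lower,hill}; Flint={upper,inner}).
Every remaining group overlaps one of these, and no 5 of the listed groups are pairwise disjoint, so 4 is the maximum.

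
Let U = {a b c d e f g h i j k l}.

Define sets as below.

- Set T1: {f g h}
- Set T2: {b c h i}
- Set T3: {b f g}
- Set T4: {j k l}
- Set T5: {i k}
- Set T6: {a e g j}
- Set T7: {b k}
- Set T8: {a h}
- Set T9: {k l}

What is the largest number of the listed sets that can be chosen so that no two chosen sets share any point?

T3, T5, T8 are pairwise disjoint (T3={b,f,g}; T5={i,k}; T8={a,h}).
Every remaining set overlaps one of these, and no 4 of the listed sets are pairwise disjoint, so 3 is the maximum.

3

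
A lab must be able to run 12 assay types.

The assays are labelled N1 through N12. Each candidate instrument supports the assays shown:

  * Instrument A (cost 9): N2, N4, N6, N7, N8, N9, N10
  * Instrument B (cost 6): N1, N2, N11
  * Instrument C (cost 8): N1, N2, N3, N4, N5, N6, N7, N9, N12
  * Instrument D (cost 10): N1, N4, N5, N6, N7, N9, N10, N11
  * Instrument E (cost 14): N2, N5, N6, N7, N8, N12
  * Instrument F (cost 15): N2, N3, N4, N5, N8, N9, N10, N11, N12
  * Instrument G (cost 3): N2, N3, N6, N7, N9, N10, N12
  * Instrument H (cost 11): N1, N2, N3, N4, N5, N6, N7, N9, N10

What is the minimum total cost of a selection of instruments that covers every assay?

22

A, D, G together cover every assay (A ∪ D ∪ G = {N1, N2, N3, N4, N5, N6, N7, N8, N9, N10, N11, N12}); total cost 9 + 10 + 3 = 22.
No covering selection has total cost below 22.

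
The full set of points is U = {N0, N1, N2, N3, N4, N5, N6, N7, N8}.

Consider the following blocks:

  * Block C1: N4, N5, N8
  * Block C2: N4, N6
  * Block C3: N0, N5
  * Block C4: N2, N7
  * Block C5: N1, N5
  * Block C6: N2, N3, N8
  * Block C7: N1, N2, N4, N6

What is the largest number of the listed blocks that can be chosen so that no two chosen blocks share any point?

C2, C4, C5 are pairwise disjoint (C2={N4,N6}; C4={N2,N7}; C5={N1,N5}).
Every remaining block overlaps one of these, and no 4 of the listed blocks are pairwise disjoint, so 3 is the maximum.

3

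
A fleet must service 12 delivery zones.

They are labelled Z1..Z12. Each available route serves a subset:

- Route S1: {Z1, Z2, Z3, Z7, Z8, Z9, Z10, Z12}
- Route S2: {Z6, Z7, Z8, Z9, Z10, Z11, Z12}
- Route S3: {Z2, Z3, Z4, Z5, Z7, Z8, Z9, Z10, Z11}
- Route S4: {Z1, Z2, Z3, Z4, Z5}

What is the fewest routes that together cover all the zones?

2

Take {S2, S4}. Their union is {Z1, Z2, Z3, Z4, Z5, Z6, Z7, Z8, Z9, Z10, Z11, Z12}, which is all 12 zones.
No single route has all 12 zones (the largest, S3, has 9), so 2 is optimal.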